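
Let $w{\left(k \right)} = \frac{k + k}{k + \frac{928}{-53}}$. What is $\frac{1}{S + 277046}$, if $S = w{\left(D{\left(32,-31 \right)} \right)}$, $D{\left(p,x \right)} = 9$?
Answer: $\frac{451}{124946792} \approx 3.6095 \cdot 10^{-6}$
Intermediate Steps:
$w{\left(k \right)} = \frac{2 k}{- \frac{928}{53} + k}$ ($w{\left(k \right)} = \frac{2 k}{k + 928 \left(- \frac{1}{53}\right)} = \frac{2 k}{k - \frac{928}{53}} = \frac{2 k}{- \frac{928}{53} + k}$)
$S = - \frac{954}{451}$ ($S = 106 \cdot 9 \frac{1}{-928 + 53 \cdot 9} = 106 \cdot 9 \frac{1}{-928 + 477} = 106 \cdot 9 \frac{1}{-451} = 106 \cdot 9 \left(- \frac{1}{451}\right) = - \frac{954}{451} \approx -2.1153$)
$\frac{1}{S + 277046} = \frac{1}{- \frac{954}{451} + 277046} = \frac{1}{\frac{124946792}{451}} = \frac{451}{124946792}$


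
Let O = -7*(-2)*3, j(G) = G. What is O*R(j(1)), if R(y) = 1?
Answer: 42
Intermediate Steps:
O = 42 (O = 14*3 = 42)
O*R(j(1)) = 42*1 = 42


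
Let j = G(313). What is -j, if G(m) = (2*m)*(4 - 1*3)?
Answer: -626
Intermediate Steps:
G(m) = 2*m (G(m) = (2*m)*(4 - 3) = (2*m)*1 = 2*m)
j = 626 (j = 2*313 = 626)
-j = -1*626 = -626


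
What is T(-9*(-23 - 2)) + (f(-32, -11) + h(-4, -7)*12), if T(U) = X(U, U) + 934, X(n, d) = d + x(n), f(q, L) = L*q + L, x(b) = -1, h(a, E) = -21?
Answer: 1247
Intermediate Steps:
f(q, L) = L + L*q
X(n, d) = -1 + d (X(n, d) = d - 1 = -1 + d)
T(U) = 933 + U (T(U) = (-1 + U) + 934 = 933 + U)
T(-9*(-23 - 2)) + (f(-32, -11) + h(-4, -7)*12) = (933 - 9*(-23 - 2)) + (-11*(1 - 32) - 21*12) = (933 - 9*(-25)) + (-11*(-31) - 252) = (933 + 225) + (341 - 252) = 1158 + 89 = 1247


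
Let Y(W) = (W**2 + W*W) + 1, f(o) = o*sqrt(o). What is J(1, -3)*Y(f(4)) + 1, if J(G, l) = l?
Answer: -386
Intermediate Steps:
f(o) = o**(3/2)
Y(W) = 1 + 2*W**2 (Y(W) = (W**2 + W**2) + 1 = 2*W**2 + 1 = 1 + 2*W**2)
J(1, -3)*Y(f(4)) + 1 = -3*(1 + 2*(4**(3/2))**2) + 1 = -3*(1 + 2*8**2) + 1 = -3*(1 + 2*64) + 1 = -3*(1 + 128) + 1 = -3*129 + 1 = -387 + 1 = -386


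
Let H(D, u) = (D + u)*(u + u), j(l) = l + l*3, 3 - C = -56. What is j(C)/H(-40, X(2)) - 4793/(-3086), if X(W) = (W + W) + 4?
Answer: 215715/197504 ≈ 1.0922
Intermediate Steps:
X(W) = 4 + 2*W (X(W) = 2*W + 4 = 4 + 2*W)
C = 59 (C = 3 - 1*(-56) = 3 + 56 = 59)
j(l) = 4*l (j(l) = l + 3*l = 4*l)
H(D, u) = 2*u*(D + u) (H(D, u) = (D + u)*(2*u) = 2*u*(D + u))
j(C)/H(-40, X(2)) - 4793/(-3086) = (4*59)/((2*(4 + 2*2)*(-40 + (4 + 2*2)))) - 4793/(-3086) = 236/((2*(4 + 4)*(-40 + (4 + 4)))) - 4793*(-1/3086) = 236/((2*8*(-40 + 8))) + 4793/3086 = 236/((2*8*(-32))) + 4793/3086 = 236/(-512) + 4793/3086 = 236*(-1/512) + 4793/3086 = -59/128 + 4793/3086 = 215715/197504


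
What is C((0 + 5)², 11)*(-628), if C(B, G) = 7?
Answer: -4396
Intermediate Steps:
C((0 + 5)², 11)*(-628) = 7*(-628) = -4396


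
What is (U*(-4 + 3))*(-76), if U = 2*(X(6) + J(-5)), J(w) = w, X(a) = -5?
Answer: -1520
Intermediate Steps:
U = -20 (U = 2*(-5 - 5) = 2*(-10) = -20)
(U*(-4 + 3))*(-76) = -20*(-4 + 3)*(-76) = -20*(-1)*(-76) = 20*(-76) = -1520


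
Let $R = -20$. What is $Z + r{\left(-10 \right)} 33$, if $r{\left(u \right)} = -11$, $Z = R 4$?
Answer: $-443$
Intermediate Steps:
$Z = -80$ ($Z = \left(-20\right) 4 = -80$)
$Z + r{\left(-10 \right)} 33 = -80 - 363 = -443$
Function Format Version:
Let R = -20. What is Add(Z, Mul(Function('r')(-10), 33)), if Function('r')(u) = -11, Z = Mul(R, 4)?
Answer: -443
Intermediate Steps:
Z = -80 (Z = Mul(-20, 4) = -80)
Add(Z, Mul(Function('r')(-10), 33)) = Add(-80, Mul(-11, 33)) = Add(-80, -363) = -443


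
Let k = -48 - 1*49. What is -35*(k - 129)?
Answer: 7910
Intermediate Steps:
k = -97 (k = -48 - 49 = -97)
-35*(k - 129) = -35*(-97 - 129) = -35*(-226) = 7910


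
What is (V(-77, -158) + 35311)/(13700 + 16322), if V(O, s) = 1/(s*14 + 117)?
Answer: 36988272/31448045 ≈ 1.1762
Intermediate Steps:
V(O, s) = 1/(117 + 14*s) (V(O, s) = 1/(14*s + 117) = 1/(117 + 14*s))
(V(-77, -158) + 35311)/(13700 + 16322) = (1/(117 + 14*(-158)) + 35311)/(13700 + 16322) = (1/(117 - 2212) + 35311)/30022 = (1/(-2095) + 35311)*(1/30022) = (-1/2095 + 35311)*(1/30022) = (73976544/2095)*(1/30022) = 36988272/31448045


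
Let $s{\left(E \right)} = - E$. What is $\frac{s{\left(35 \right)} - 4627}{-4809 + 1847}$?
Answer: $\frac{2331}{1481} \approx 1.5739$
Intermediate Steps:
$\frac{s{\left(35 \right)} - 4627}{-4809 + 1847} = \frac{\left(-1\right) 35 - 4627}{-4809 + 1847} = \frac{-35 - 4627}{-2962} = \left(-4662\right) \left(- \frac{1}{2962}\right) = \frac{2331}{1481}$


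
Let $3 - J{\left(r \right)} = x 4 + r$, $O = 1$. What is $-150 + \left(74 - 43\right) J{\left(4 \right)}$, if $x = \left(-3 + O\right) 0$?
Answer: $-181$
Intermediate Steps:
$x = 0$ ($x = \left(-3 + 1\right) 0 = \left(-2\right) 0 = 0$)
$J{\left(r \right)} = 3 - r$ ($J{\left(r \right)} = 3 - \left(0 \cdot 4 + r\right) = 3 - \left(0 + r\right) = 3 - r$)
$-150 + \left(74 - 43\right) J{\left(4 \right)} = -150 + \left(74 - 43\right) \left(3 - 4\right) = -150 + 31 \left(3 - 4\right) = -150 + 31 \left(-1\right) = -150 - 31 = -181$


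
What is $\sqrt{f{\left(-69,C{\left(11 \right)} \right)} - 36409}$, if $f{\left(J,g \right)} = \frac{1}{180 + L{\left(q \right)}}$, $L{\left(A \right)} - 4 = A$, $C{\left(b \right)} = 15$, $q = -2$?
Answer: $\frac{i \sqrt{1206011534}}{182} \approx 190.81 i$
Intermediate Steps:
$L{\left(A \right)} = 4 + A$
$f{\left(J,g \right)} = \frac{1}{182}$ ($f{\left(J,g \right)} = \frac{1}{180 + \left(4 - 2\right)} = \frac{1}{180 + 2} = \frac{1}{182}$)
$\sqrt{f{\left(-69,C{\left(11 \right)} \right)} - 36409} = \sqrt{\frac{1}{182} - 36409} = \sqrt{- \frac{6626437}{182}} = \frac{i \sqrt{1206011534}}{182}$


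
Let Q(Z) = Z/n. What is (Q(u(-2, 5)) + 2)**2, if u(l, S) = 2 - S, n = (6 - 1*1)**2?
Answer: 2209/625 ≈ 3.5344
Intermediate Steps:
n = 25 (n = (6 - 1)**2 = 5**2 = 25)
Q(Z) = Z/25
(Q(u(-2, 5)) + 2)**2 = ((2 - 1*5)/25 + 2)**2 = ((2 - 5)/25 + 2)**2 = ((1/25)*(-3) + 2)**2 = (-3/25 + 2)**2 = (47/25)**2 = 2209/625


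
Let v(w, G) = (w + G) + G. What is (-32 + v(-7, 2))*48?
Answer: -1680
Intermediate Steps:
v(w, G) = w + 2*G (v(w, G) = (G + w) + G = w + 2*G)
(-32 + v(-7, 2))*48 = (-32 + (-7 + 2*2))*48 = (-32 + (-7 + 4))*48 = (-32 - 3)*48 = -35*48 = -1680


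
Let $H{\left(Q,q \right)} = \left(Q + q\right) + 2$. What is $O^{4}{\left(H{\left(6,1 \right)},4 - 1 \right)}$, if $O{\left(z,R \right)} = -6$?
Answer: $1296$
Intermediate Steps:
$H{\left(Q,q \right)} = 2 + Q + q$
$O^{4}{\left(H{\left(6,1 \right)},4 - 1 \right)} = \left(-6\right)^{4} = 1296$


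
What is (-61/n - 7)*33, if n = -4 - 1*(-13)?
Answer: -1364/3 ≈ -454.67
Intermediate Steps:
n = 9 (n = -4 + 13 = 9)
(-61/n - 7)*33 = (-61/9 - 7)*33 = -124/9*33 = -1364/3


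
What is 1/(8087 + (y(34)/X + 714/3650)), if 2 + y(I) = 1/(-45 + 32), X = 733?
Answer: 17390425/140639719553 ≈ 0.00012365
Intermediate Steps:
y(I) = -27/13 (y(I) = -2 + 1/(-45 + 32) = -2 + 1/(-13) = -2 - 1/13 = -27/13)
1/(8087 + (y(34)/X + 714/3650)) = 1/(8087 + (-27/13/733 + 714/3650)) = 1/(8087 + (-27/13*1/733 + 714*(1/3650))) = 1/(8087 + (-27/9529 + 357/1825)) = 1/(8087 + 3352578/17390425) = 1/(140639719553/17390425) = 17390425/140639719553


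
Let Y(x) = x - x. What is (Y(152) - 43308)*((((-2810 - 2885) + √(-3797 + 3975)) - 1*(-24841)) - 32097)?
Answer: 560881908 - 43308*√178 ≈ 5.6030e+8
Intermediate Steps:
Y(x) = 0
(Y(152) - 43308)*((((-2810 - 2885) + √(-3797 + 3975)) - 1*(-24841)) - 32097) = (0 - 43308)*((((-2810 - 2885) + √(-3797 + 3975)) - 1*(-24841)) - 32097) = -43308*(((-5695 + √178) + 24841) - 32097) = -43308*((19146 + √178) - 32097) = -43308*(-12951 + √178) = 560881908 - 43308*√178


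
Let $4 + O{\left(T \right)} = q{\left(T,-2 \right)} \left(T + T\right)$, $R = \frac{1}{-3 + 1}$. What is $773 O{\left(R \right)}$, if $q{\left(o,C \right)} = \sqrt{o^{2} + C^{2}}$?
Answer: $-3092 - \frac{773 \sqrt{17}}{2} \approx -4685.6$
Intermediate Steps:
$R = - \frac{1}{2}$ ($R = \frac{1}{-2} = - \frac{1}{2} \approx -0.5$)
$q{\left(o,C \right)} = \sqrt{C^{2} + o^{2}}$
$O{\left(T \right)} = -4 + 2 T \sqrt{4 + T^{2}}$ ($O{\left(T \right)} = -4 + \sqrt{\left(-2\right)^{2} + T^{2}} \left(T + T\right) = -4 + \sqrt{4 + T^{2}} \cdot 2 T = -4 + 2 T \sqrt{4 + T^{2}}$)
$773 O{\left(R \right)} = 773 \left(-4 + 2 \left(- \frac{1}{2}\right) \sqrt{4 + \left(- \frac{1}{2}\right)^{2}}\right) = 773 \left(-4 + 2 \left(- \frac{1}{2}\right) \sqrt{4 + \frac{1}{4}}\right) = 773 \left(-4 + 2 \left(- \frac{1}{2}\right) \sqrt{\frac{17}{4}}\right) = 773 \left(-4 + 2 \left(- \frac{1}{2}\right) \frac{\sqrt{17}}{2}\right) = 773 \left(-4 - \frac{\sqrt{17}}{2}\right) = -3092 - \frac{773 \sqrt{17}}{2}$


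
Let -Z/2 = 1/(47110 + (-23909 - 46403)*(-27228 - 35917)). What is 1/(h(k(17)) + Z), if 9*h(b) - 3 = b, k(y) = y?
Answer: 19979542575/44398983491 ≈ 0.45000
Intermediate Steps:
h(b) = 1/3 + b/9
Z = -1/2219949175 (Z = -2/(47110 + (-23909 - 46403)*(-27228 - 35917)) = -2/(47110 - 70312*(-63145)) = -2/(47110 + 4439851240) = -2/4439898350 = -2*1/4439898350 = -1/2219949175 ≈ -4.5046e-10)
1/(h(k(17)) + Z) = 1/((1/3 + (1/9)*17) - 1/2219949175) = 1/((1/3 + 17/9) - 1/2219949175) = 1/(20/9 - 1/2219949175) = 1/(44398983491/19979542575) = 19979542575/44398983491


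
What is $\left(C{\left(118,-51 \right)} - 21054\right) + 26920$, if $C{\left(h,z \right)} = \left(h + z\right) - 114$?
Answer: $5819$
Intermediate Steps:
$C{\left(h,z \right)} = -114 + h + z$
$\left(C{\left(118,-51 \right)} - 21054\right) + 26920 = \left(\left(-114 + 118 - 51\right) - 21054\right) + 26920 = \left(-47 - 21054\right) + 26920 = -21101 + 26920 = 5819$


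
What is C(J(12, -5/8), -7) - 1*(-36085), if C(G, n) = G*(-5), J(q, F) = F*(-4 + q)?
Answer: 36110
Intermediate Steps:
C(G, n) = -5*G
C(J(12, -5/8), -7) - 1*(-36085) = -5*(-5/8)*(-4 + 12) - 1*(-36085) = -5*(-5*1/8)*8 + 36085 = -(-25)*8/8 + 36085 = -5*(-5) + 36085 = 25 + 36085 = 36110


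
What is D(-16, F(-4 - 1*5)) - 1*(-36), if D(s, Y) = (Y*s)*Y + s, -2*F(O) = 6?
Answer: -124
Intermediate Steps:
F(O) = -3 (F(O) = -1/2*6 = -3)
D(s, Y) = s + s*Y**2 (D(s, Y) = s*Y**2 + s = s + s*Y**2)
D(-16, F(-4 - 1*5)) - 1*(-36) = -16*(1 + (-3)**2) - 1*(-36) = -16*(1 + 9) + 36 = -16*10 + 36 = -160 + 36 = -124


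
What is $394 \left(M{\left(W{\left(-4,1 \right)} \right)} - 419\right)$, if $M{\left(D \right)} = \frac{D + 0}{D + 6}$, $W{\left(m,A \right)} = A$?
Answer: $- \frac{1155208}{7} \approx -1.6503 \cdot 10^{5}$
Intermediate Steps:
$M{\left(D \right)} = \frac{D}{6 + D}$
$394 \left(M{\left(W{\left(-4,1 \right)} \right)} - 419\right) = 394 \left(1 \frac{1}{6 + 1} - 419\right) = 394 \left(1 \cdot \frac{1}{7} - 419\right) = 394 \left(\frac{1}{7} - 419\right) = 394 \left(- \frac{2932}{7}\right) = - \frac{1155208}{7}$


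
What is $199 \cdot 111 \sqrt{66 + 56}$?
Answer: $22089 \sqrt{122} \approx 2.4398 \cdot 10^{5}$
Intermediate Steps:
$199 \cdot 111 \sqrt{66 + 56} = 22089 \sqrt{122}$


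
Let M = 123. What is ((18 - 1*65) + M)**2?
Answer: 5776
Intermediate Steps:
((18 - 1*65) + M)**2 = ((18 - 1*65) + 123)**2 = ((18 - 65) + 123)**2 = (-47 + 123)**2 = 76**2 = 5776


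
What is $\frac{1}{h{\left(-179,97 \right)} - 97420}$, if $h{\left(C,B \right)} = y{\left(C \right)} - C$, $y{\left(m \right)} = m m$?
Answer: $- \frac{1}{65200} \approx -1.5337 \cdot 10^{-5}$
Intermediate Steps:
$y{\left(m \right)} = m^{2}$
$h{\left(C,B \right)} = C^{2} - C$
$\frac{1}{h{\left(-179,97 \right)} - 97420} = \frac{1}{- 179 \left(-1 - 179\right) - 97420} = \frac{1}{\left(-179\right) \left(-180\right) - 97420} = \frac{1}{32220 - 97420} = \frac{1}{-65200} = - \frac{1}{65200}$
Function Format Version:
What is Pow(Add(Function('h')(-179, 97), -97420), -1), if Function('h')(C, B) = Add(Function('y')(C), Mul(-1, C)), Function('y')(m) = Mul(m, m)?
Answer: Rational(-1, 65200) ≈ -1.5337e-5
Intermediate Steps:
Function('y')(m) = Pow(m, 2)
Function('h')(C, B) = Add(Pow(C, 2), Mul(-1, C))
Pow(Add(Function('h')(-179, 97), -97420), -1) = Pow(Add(Mul(-179, Add(-1, -179)), -97420), -1) = Pow(Add(Mul(-179, -180), -97420), -1) = Pow(Add(32220, -97420), -1) = Pow(-65200, -1) = Rational(-1, 65200)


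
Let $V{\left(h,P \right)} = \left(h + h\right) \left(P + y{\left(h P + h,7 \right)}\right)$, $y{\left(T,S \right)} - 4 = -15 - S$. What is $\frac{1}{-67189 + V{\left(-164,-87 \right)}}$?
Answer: $- \frac{1}{32749} \approx -3.0535 \cdot 10^{-5}$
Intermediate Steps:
$y{\left(T,S \right)} = -11 - S$ ($y{\left(T,S \right)} = 4 - \left(15 + S\right) = -11 - S$)
$V{\left(h,P \right)} = 2 h \left(-18 + P\right)$ ($V{\left(h,P \right)} = \left(h + h\right) \left(P - 18\right) = 2 h \left(P - 18\right) = 2 h \left(-18 + P\right)$)
$\frac{1}{-67189 + V{\left(-164,-87 \right)}} = \frac{1}{-67189 + 2 \left(-164\right) \left(-18 - 87\right)} = \frac{1}{-67189 + 2 \left(-164\right) \left(-105\right)} = \frac{1}{-67189 + 34440} = \frac{1}{-32749} = - \frac{1}{32749}$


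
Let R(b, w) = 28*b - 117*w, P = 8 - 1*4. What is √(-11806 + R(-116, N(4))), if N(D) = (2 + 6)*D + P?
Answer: 13*I*√114 ≈ 138.8*I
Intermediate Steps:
P = 4 (P = 8 - 4 = 4)
N(D) = 4 + 8*D (N(D) = (2 + 6)*D + 4 = 8*D + 4 = 4 + 8*D)
R(b, w) = -117*w + 28*b
√(-11806 + R(-116, N(4))) = √(-11806 + (-117*(4 + 8*4) + 28*(-116))) = √(-11806 + (-117*(4 + 32) - 3248)) = √(-11806 + (-117*36 - 3248)) = √(-11806 + (-4212 - 3248)) = √(-11806 - 7460) = √(-19266) = 13*I*√114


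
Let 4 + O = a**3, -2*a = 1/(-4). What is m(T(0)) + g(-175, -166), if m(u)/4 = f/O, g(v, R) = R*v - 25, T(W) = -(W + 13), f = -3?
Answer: 59420319/2047 ≈ 29028.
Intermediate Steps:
a = 1/8 (a = -1/2/(-4) = -1/2*(-1/4) = 1/8 ≈ 0.12500)
O = -2047/512 (O = -4 + (1/8)**3 = -4 + 1/512 = -2047/512 ≈ -3.9980)
T(W) = -13 - W (T(W) = -(13 + W) = -13 - W)
g(v, R) = -25 + R*v
m(u) = 6144/2047 (m(u) = 4*(-3/(-2047/512)) = 4*(-3*(-512/2047)) = 4*(1536/2047) = 6144/2047)
m(T(0)) + g(-175, -166) = 6144/2047 + (-25 - 166*(-175)) = 6144/2047 + (-25 + 29050) = 6144/2047 + 29025 = 59420319/2047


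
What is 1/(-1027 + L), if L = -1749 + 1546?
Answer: -1/1230 ≈ -0.00081301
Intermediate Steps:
L = -203
1/(-1027 + L) = 1/(-1027 - 203) = 1/(-1230) = -1/1230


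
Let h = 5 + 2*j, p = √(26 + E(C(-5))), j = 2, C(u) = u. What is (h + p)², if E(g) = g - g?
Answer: (9 + √26)² ≈ 198.78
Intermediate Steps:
E(g) = 0
p = √26 (p = √(26 + 0) = √26 ≈ 5.0990)
h = 9 (h = 5 + 2*2 = 5 + 4 = 9)
(h + p)² = (9 + √26)²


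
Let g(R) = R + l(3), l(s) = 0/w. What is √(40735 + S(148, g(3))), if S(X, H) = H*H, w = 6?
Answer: 2*√10186 ≈ 201.85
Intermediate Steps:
l(s) = 0 (l(s) = 0/6 = 0*(⅙) = 0)
g(R) = R (g(R) = R + 0 = R)
S(X, H) = H²
√(40735 + S(148, g(3))) = √(40735 + 3²) = √(40735 + 9) = √40744 = 2*√10186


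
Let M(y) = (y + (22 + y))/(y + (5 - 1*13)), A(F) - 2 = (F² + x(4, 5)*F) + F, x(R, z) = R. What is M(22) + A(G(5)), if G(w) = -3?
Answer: 5/7 ≈ 0.71429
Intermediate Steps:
A(F) = 2 + F² + 5*F (A(F) = 2 + ((F² + 4*F) + F) = 2 + (F² + 5*F) = 2 + F² + 5*F)
M(y) = (22 + 2*y)/(-8 + y) (M(y) = (22 + 2*y)/(y + (5 - 13)) = (22 + 2*y)/(y - 8) = (22 + 2*y)/(-8 + y))
M(22) + A(G(5)) = 2*(11 + 22)/(-8 + 22) + (2 + (-3)² + 5*(-3)) = 2*33/14 + (2 + 9 - 15) = 2*(1/14)*33 - 4 = 33/7 - 4 = 5/7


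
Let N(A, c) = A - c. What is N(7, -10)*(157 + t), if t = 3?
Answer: 2720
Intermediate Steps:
N(7, -10)*(157 + t) = (7 - 1*(-10))*(157 + 3) = (7 + 10)*160 = 17*160 = 2720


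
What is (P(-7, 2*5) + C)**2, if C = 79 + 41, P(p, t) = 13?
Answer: 17689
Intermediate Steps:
C = 120
(P(-7, 2*5) + C)**2 = (13 + 120)**2 = 133**2 = 17689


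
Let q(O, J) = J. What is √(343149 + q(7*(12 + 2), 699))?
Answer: 2*√85962 ≈ 586.39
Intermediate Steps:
√(343149 + q(7*(12 + 2), 699)) = √(343149 + 699) = √343848 = 2*√85962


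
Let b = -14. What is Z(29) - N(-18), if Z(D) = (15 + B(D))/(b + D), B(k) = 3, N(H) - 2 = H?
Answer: 86/5 ≈ 17.200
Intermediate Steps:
N(H) = 2 + H
Z(D) = 18/(-14 + D) (Z(D) = (15 + 3)/(-14 + D) = 18/(-14 + D))
Z(29) - N(-18) = 18/(-14 + 29) - (2 - 18) = 18/15 - 1*(-16) = 18*(1/15) + 16 = 6/5 + 16 = 86/5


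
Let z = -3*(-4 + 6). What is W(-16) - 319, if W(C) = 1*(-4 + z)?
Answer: -329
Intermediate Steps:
z = -6 (z = -3*2 = -6)
W(C) = -10 (W(C) = 1*(-4 - 6) = 1*(-10) = -10)
W(-16) - 319 = -10 - 319 = -329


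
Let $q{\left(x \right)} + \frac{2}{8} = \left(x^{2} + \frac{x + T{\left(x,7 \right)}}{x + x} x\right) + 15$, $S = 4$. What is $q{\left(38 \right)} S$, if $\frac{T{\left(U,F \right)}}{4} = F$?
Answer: $5967$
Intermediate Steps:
$T{\left(U,F \right)} = 4 F$
$q{\left(x \right)} = \frac{115}{4} + x^{2} + \frac{x}{2}$ ($q{\left(x \right)} = - \frac{1}{4} + \left(\left(x^{2} + \frac{x + 4 \cdot 7}{x + x} x\right) + 15\right) = - \frac{1}{4} + \left(\left(x^{2} + \frac{x + 28}{2 x} x\right) + 15\right) = - \frac{1}{4} + \left(\left(x^{2} + \left(28 + x\right) \frac{1}{2 x} x\right) + 15\right) = - \frac{1}{4} + \left(\left(x^{2} + \frac{28 + x}{2 x} x\right) + 15\right) = - \frac{1}{4} + \left(\left(x^{2} + \left(14 + \frac{x}{2}\right)\right) + 15\right) = - \frac{1}{4} + \left(\left(14 + x^{2} + \frac{x}{2}\right) + 15\right) = - \frac{1}{4} + \left(29 + x^{2} + \frac{x}{2}\right) = \frac{115}{4} + x^{2} + \frac{x}{2}$)
$q{\left(38 \right)} S = \left(\frac{115}{4} + 38^{2} + \frac{1}{2} \cdot 38\right) 4 = \left(\frac{115}{4} + 1444 + 19\right) 4 = \frac{5967}{4} \cdot 4 = 5967$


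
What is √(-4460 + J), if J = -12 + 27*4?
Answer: 2*I*√1091 ≈ 66.061*I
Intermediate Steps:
J = 96 (J = -12 + 108 = 96)
√(-4460 + J) = √(-4460 + 96) = √(-4364) = 2*I*√1091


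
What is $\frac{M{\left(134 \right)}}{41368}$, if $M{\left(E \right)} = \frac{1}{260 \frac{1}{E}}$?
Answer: $\frac{67}{5377840} \approx 1.2459 \cdot 10^{-5}$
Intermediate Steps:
$M{\left(E \right)} = \frac{E}{260}$
$\frac{M{\left(134 \right)}}{41368} = \frac{\frac{1}{260} \cdot 134}{41368} = \frac{67}{130} \cdot \frac{1}{41368} = \frac{67}{5377840}$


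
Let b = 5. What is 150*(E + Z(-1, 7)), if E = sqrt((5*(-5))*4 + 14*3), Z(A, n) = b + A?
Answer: 600 + 150*I*sqrt(58) ≈ 600.0 + 1142.4*I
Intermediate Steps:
Z(A, n) = 5 + A
E = I*sqrt(58) (E = sqrt(-25*4 + 42) = sqrt(-100 + 42) = sqrt(-58) = I*sqrt(58) ≈ 7.6158*I)
150*(E + Z(-1, 7)) = 150*(I*sqrt(58) + (5 - 1)) = 150*(I*sqrt(58) + 4) = 150*(4 + I*sqrt(58)) = 600 + 150*I*sqrt(58)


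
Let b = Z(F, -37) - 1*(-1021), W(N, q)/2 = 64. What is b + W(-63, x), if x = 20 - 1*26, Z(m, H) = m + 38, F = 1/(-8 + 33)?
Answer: 29676/25 ≈ 1187.0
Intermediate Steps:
F = 1/25 ≈ 0.040000
Z(m, H) = 38 + m
x = -6 (x = 20 - 26 = -6)
W(N, q) = 128 (W(N, q) = 2*64 = 128)
b = 26476/25 (b = (38 + 1/25) - 1*(-1021) = 951/25 + 1021 = 26476/25 ≈ 1059.0)
b + W(-63, x) = 26476/25 + 128 = 29676/25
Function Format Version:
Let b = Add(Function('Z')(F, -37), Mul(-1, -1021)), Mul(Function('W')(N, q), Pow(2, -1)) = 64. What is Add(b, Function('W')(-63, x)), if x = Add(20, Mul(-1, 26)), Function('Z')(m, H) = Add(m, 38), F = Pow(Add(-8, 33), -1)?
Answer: Rational(29676, 25) ≈ 1187.0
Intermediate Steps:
F = Rational(1, 25) (F = Pow(25, -1) = Rational(1, 25) ≈ 0.040000)
Function('Z')(m, H) = Add(38, m)
x = -6 (x = Add(20, -26) = -6)
Function('W')(N, q) = 128 (Function('W')(N, q) = Mul(2, 64) = 128)
b = Rational(26476, 25) (b = Add(Add(38, Rational(1, 25)), Mul(-1, -1021)) = Add(Rational(951, 25), 1021) = Rational(26476, 25) ≈ 1059.0)
Add(b, Function('W')(-63, x)) = Add(Rational(26476, 25), 128) = Rational(29676, 25)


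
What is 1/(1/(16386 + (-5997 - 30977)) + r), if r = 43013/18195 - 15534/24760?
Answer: 11593828527/20133490766 ≈ 0.57585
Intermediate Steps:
r = 15647215/9010164 (r = 43013*(1/18195) - 15534*1/24760 = 43013/18195 - 7767/12380 = 15647215/9010164 ≈ 1.7366)
1/(1/(16386 + (-5997 - 30977)) + r) = 1/(1/(16386 + (-5997 - 30977)) + 15647215/9010164) = 1/(1/(16386 - 36974) + 15647215/9010164) = 1/(1/(-20588) + 15647215/9010164) = 1/(-1/20588 + 15647215/9010164) = 1/(20133490766/11593828527) = 11593828527/20133490766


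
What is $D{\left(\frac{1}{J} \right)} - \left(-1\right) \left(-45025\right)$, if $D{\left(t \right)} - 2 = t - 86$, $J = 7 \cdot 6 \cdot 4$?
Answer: $- \frac{7578311}{168} \approx -45109.0$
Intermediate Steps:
$J = 168$ ($J = 42 \cdot 4 = 168$)
$D{\left(t \right)} = -84 + t$ ($D{\left(t \right)} = 2 + \left(t - 86\right) = 2 + \left(-86 + t\right) = -84 + t$)
$D{\left(\frac{1}{J} \right)} - \left(-1\right) \left(-45025\right) = \left(-84 + \frac{1}{168}\right) - \left(-1\right) \left(-45025\right) = \left(-84 + \frac{1}{168}\right) - 45025 = - \frac{14111}{168} - 45025 = - \frac{7578311}{168}$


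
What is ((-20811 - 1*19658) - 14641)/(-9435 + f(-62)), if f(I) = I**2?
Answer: 55110/5591 ≈ 9.8569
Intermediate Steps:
((-20811 - 1*19658) - 14641)/(-9435 + f(-62)) = ((-20811 - 1*19658) - 14641)/(-9435 + (-62)**2) = ((-20811 - 19658) - 14641)/(-9435 + 3844) = (-40469 - 14641)/(-5591) = -55110*(-1/5591) = 55110/5591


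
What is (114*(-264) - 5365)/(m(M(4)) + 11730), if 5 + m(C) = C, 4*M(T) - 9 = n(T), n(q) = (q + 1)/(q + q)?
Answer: -1134752/375277 ≈ -3.0238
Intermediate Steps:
n(q) = (1 + q)/(2*q) (n(q) = (1 + q)/((2*q)) = (1 + q)*(1/(2*q)) = (1 + q)/(2*q))
M(T) = 9/4 + (1 + T)/(8*T) (M(T) = 9/4 + ((1 + T)/(2*T))/4 = 9/4 + (1 + T)/(8*T))
m(C) = -5 + C
(114*(-264) - 5365)/(m(M(4)) + 11730) = (114*(-264) - 5365)/((-5 + (⅛)*(1 + 19*4)/4) + 11730) = (-30096 - 5365)/((-5 + (⅛)*(¼)*(1 + 76)) + 11730) = -35461/((-5 + (⅛)*(¼)*77) + 11730) = -35461/((-5 + 77/32) + 11730) = -35461/(-83/32 + 11730) = -35461/375277/32 = -35461*32/375277 = -1134752/375277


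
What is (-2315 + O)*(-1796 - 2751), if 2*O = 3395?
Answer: 5615545/2 ≈ 2.8078e+6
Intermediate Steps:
O = 3395/2 (O = (1/2)*3395 = 3395/2 ≈ 1697.5)
(-2315 + O)*(-1796 - 2751) = (-2315 + 3395/2)*(-1796 - 2751) = -1235/2*(-4547) = 5615545/2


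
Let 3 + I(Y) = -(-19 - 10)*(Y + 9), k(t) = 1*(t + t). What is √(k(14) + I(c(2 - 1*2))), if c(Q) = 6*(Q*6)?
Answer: √286 ≈ 16.912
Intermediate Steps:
k(t) = 2*t (k(t) = 1*(2*t) = 2*t)
c(Q) = 36*Q (c(Q) = 6*(6*Q) = 36*Q)
I(Y) = 258 + 29*Y (I(Y) = -3 - (-19 - 10)*(Y + 9) = -3 - (-29)*(9 + Y) = -3 - (-261 - 29*Y) = -3 + (261 + 29*Y) = 258 + 29*Y)
√(k(14) + I(c(2 - 1*2))) = √(2*14 + (258 + 29*(36*(2 - 1*2)))) = √(28 + (258 + 29*(36*(2 - 2)))) = √(28 + (258 + 29*(36*0))) = √(28 + (258 + 29*0)) = √(28 + (258 + 0)) = √(28 + 258) = √286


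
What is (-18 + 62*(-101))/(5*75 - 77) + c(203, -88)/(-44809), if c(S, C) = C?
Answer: -140687148/6676541 ≈ -21.072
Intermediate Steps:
(-18 + 62*(-101))/(5*75 - 77) + c(203, -88)/(-44809) = (-18 + 62*(-101))/(5*75 - 77) - 88/(-44809) = (-18 - 6262)/(375 - 77) - 88*(-1/44809) = -6280/298 + 88/44809 = -6280*1/298 + 88/44809 = -3140/149 + 88/44809 = -140687148/6676541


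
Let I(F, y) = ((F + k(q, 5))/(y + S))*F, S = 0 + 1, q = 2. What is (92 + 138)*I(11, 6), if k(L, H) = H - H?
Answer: 27830/7 ≈ 3975.7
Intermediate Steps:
k(L, H) = 0
S = 1
I(F, y) = F**2/(1 + y) (I(F, y) = ((F + 0)/(y + 1))*F = (F/(1 + y))*F = F**2/(1 + y))
(92 + 138)*I(11, 6) = (92 + 138)*(11**2/(1 + 6)) = 230*(121/7) = 27830/7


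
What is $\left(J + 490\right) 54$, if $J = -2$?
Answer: $26352$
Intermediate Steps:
$\left(J + 490\right) 54 = \left(-2 + 490\right) 54 = 488 \cdot 54 = 26352$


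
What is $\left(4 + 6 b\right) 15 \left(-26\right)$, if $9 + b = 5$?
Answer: $7800$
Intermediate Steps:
$b = -4$ ($b = -9 + 5 = -4$)
$\left(4 + 6 b\right) 15 \left(-26\right) = \left(4 + 6 \left(-4\right)\right) 15 \left(-26\right) = \left(4 - 24\right) 15 \left(-26\right) = \left(-20\right) 15 \left(-26\right) = \left(-300\right) \left(-26\right) = 7800$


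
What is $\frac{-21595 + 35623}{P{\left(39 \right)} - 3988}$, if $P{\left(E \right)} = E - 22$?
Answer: $- \frac{14028}{3971} \approx -3.5326$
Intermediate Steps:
$P{\left(E \right)} = -22 + E$
$\frac{-21595 + 35623}{P{\left(39 \right)} - 3988} = \frac{-21595 + 35623}{\left(-22 + 39\right) - 3988} = \frac{14028}{17 - 3988} = \frac{14028}{-3971} = 14028 \left(- \frac{1}{3971}\right) = - \frac{14028}{3971}$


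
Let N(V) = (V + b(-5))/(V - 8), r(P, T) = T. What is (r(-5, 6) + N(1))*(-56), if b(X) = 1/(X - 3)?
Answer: -329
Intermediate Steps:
b(X) = 1/(-3 + X)
N(V) = (-1/8 + V)/(-8 + V) (N(V) = (V + 1/(-3 - 5))/(V - 8) = (V + 1/(-8))/(-8 + V) = (V - 1/8)/(-8 + V) = (-1/8 + V)/(-8 + V))
(r(-5, 6) + N(1))*(-56) = (6 + (-1/8 + 1)/(-8 + 1))*(-56) = (6 + (7/8)/(-7))*(-56) = (6 - 1/7*7/8)*(-56) = (6 - 1/8)*(-56) = (47/8)*(-56) = -329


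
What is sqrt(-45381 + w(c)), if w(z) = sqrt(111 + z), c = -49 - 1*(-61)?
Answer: sqrt(-45381 + sqrt(123)) ≈ 213.0*I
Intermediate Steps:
c = 12 (c = -49 + 61 = 12)
sqrt(-45381 + w(c)) = sqrt(-45381 + sqrt(111 + 12)) = sqrt(-45381 + sqrt(123))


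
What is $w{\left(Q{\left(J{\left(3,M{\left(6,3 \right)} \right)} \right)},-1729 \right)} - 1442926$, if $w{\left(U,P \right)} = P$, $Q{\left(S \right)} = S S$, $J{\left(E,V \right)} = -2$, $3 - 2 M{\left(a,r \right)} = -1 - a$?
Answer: $-1444655$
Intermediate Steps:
$M{\left(a,r \right)} = 2 + \frac{a}{2}$ ($M{\left(a,r \right)} = \frac{3}{2} - \frac{-1 - a}{2} = \frac{3}{2} + \left(\frac{1}{2} + \frac{a}{2}\right) = 2 + \frac{a}{2}$)
$Q{\left(S \right)} = S^{2}$
$w{\left(Q{\left(J{\left(3,M{\left(6,3 \right)} \right)} \right)},-1729 \right)} - 1442926 = -1729 - 1442926 = -1444655$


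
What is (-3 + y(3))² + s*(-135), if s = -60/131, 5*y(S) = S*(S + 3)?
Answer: 203679/3275 ≈ 62.192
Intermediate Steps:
y(S) = S*(3 + S)/5 (y(S) = (S*(S + 3))/5 = (S*(3 + S))/5 = S*(3 + S)/5)
s = -60/131 (s = -60*1/131 = -60/131 ≈ -0.45802)
(-3 + y(3))² + s*(-135) = (-3 + (⅕)*3*(3 + 3))² - 60/131*(-135) = (-3 + (⅕)*3*6)² + 8100/131 = (-3 + 18/5)² + 8100/131 = (⅗)² + 8100/131 = 9/25 + 8100/131 = 203679/3275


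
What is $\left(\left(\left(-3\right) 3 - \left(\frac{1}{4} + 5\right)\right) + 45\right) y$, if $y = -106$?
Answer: $- \frac{6519}{2} \approx -3259.5$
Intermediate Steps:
$\left(\left(\left(-3\right) 3 - \left(\frac{1}{4} + 5\right)\right) + 45\right) y = \left(\left(\left(-3\right) 3 - \left(\frac{1}{4} + 5\right)\right) + 45\right) \left(-106\right) = \left(\left(-9 - \frac{21}{4}\right) + 45\right) \left(-106\right) = \left(- \frac{57}{4} + 45\right) \left(-106\right) = \frac{123}{4} \left(-106\right) = - \frac{6519}{2}$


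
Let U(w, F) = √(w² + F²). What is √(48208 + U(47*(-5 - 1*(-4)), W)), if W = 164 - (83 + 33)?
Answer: √(48208 + √4513) ≈ 219.72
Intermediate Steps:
W = 48 (W = 164 - 1*116 = 164 - 116 = 48)
U(w, F) = √(F² + w²)
√(48208 + U(47*(-5 - 1*(-4)), W)) = √(48208 + √(48² + (47*(-5 - 1*(-4)))²)) = √(48208 + √(2304 + (47*(-5 + 4))²)) = √(48208 + √(2304 + (47*(-1))²)) = √(48208 + √(2304 + (-47)²)) = √(48208 + √(2304 + 2209)) = √(48208 + √4513)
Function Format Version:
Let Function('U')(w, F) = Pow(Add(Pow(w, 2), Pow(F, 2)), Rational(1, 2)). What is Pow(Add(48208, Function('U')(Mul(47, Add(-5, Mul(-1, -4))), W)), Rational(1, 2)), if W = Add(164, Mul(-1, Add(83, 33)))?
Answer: Pow(Add(48208, Pow(4513, Rational(1, 2))), Rational(1, 2)) ≈ 219.72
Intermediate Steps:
W = 48 (W = Add(164, Mul(-1, 116)) = Add(164, -116) = 48)
Function('U')(w, F) = Pow(Add(Pow(F, 2), Pow(w, 2)), Rational(1, 2))
Pow(Add(48208, Function('U')(Mul(47, Add(-5, Mul(-1, -4))), W)), Rational(1, 2)) = Pow(Add(48208, Pow(Add(Pow(48, 2), Pow(Mul(47, Add(-5, Mul(-1, -4))), 2)), Rational(1, 2))), Rational(1, 2)) = Pow(Add(48208, Pow(Add(2304, Pow(Mul(47, Add(-5, 4)), 2)), Rational(1, 2))), Rational(1, 2)) = Pow(Add(48208, Pow(Add(2304, Pow(Mul(47, -1), 2)), Rational(1, 2))), Rational(1, 2)) = Pow(Add(48208, Pow(Add(2304, Pow(-47, 2)), Rational(1, 2))), Rational(1, 2)) = Pow(Add(48208, Pow(Add(2304, 2209), Rational(1, 2))), Rational(1, 2)) = Pow(Add(48208, Pow(4513, Rational(1, 2))), Rational(1, 2))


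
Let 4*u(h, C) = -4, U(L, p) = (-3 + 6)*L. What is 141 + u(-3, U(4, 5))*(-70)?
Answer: 211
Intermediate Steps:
U(L, p) = 3*L
u(h, C) = -1 (u(h, C) = (¼)*(-4) = -1)
141 + u(-3, U(4, 5))*(-70) = 141 - 1*(-70) = 141 + 70 = 211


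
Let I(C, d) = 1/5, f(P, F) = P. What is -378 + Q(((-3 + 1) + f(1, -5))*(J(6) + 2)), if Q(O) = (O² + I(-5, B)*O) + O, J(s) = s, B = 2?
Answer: -1618/5 ≈ -323.60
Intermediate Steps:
I(C, d) = ⅕ (I(C, d) = 1*(⅕) = ⅕)
Q(O) = O² + 6*O/5 (Q(O) = (O² + O/5) + O = O² + 6*O/5)
-378 + Q(((-3 + 1) + f(1, -5))*(J(6) + 2)) = -378 + (((-3 + 1) + 1)*(6 + 2))*(6 + 5*(((-3 + 1) + 1)*(6 + 2)))/5 = -378 + ((-2 + 1)*8)*(6 + 5*((-2 + 1)*8))/5 = -378 + (-1*8)*(6 + 5*(-1*8))/5 = -378 + (⅕)*(-8)*(6 + 5*(-8)) = -378 + (⅕)*(-8)*(6 - 40) = -378 + (⅕)*(-8)*(-34) = -378 + 272/5 = -1618/5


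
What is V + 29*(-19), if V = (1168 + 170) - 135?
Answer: 652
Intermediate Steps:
V = 1203 (V = 1338 - 135 = 1203)
V + 29*(-19) = 1203 + 29*(-19) = 1203 - 551 = 652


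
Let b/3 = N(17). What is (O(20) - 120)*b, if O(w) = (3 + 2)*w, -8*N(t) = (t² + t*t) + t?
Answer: 8925/2 ≈ 4462.5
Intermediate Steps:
N(t) = -t²/4 - t/8 (N(t) = -((t² + t*t) + t)/8 = -((t² + t²) + t)/8 = -(2*t² + t)/8 = -(t + 2*t²)/8 = -t²/4 - t/8)
O(w) = 5*w
b = -1785/8 (b = 3*(-⅛*17*(1 + 2*17)) = 3*(-⅛*17*(1 + 34)) = 3*(-⅛*17*35) = 3*(-595/8) = -1785/8 ≈ -223.13)
(O(20) - 120)*b = (5*20 - 120)*(-1785/8) = (100 - 120)*(-1785/8) = -20*(-1785/8) = 8925/2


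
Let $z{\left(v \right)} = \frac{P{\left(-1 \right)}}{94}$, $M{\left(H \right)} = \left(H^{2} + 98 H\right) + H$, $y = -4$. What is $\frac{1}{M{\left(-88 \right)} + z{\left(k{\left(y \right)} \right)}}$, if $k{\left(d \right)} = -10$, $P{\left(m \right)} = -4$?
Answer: $- \frac{47}{45498} \approx -0.001033$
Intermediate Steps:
$M{\left(H \right)} = H^{2} + 99 H$
$z{\left(v \right)} = - \frac{2}{47}$ ($z{\left(v \right)} = - \frac{4}{94} = \left(-4\right) \frac{1}{94} = - \frac{2}{47}$)
$\frac{1}{M{\left(-88 \right)} + z{\left(k{\left(y \right)} \right)}} = \frac{1}{- 88 \left(99 - 88\right) - \frac{2}{47}} = \frac{1}{\left(-88\right) 11 - \frac{2}{47}} = \frac{1}{-968 - \frac{2}{47}} = \frac{1}{- \frac{45498}{47}} = - \frac{47}{45498}$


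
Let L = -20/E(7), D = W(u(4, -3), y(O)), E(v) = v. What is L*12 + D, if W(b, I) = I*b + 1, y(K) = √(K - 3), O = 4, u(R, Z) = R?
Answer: -205/7 ≈ -29.286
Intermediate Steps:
y(K) = √(-3 + K)
W(b, I) = 1 + I*b
D = 5 (D = 1 + √(-3 + 4)*4 = 1 + √1*4 = 1 + 1*4 = 1 + 4 = 5)
L = -20/7 ≈ -2.8571
L*12 + D = -20/7*12 + 5 = -240/7 + 5 = -205/7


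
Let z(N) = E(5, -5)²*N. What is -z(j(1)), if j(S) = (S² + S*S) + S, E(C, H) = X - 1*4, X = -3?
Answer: -147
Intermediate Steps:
E(C, H) = -7 (E(C, H) = -3 - 1*4 = -3 - 4 = -7)
j(S) = S + 2*S² (j(S) = (S² + S²) + S = 2*S² + S = S + 2*S²)
z(N) = 49*N (z(N) = (-7)²*N = 49*N)
-z(j(1)) = -49*1*(1 + 2*1) = -49*1*(1 + 2) = -49*1*3 = -49*3 = -1*147 = -147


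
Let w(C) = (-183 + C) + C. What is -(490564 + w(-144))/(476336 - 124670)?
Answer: -490093/351666 ≈ -1.3936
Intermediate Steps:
w(C) = -183 + 2*C
-(490564 + w(-144))/(476336 - 124670) = -(490564 + (-183 + 2*(-144)))/(476336 - 124670) = -(490564 + (-183 - 288))/351666 = -(490564 - 471)/351666 = -490093/351666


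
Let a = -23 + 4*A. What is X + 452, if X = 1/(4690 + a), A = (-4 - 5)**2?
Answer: 2255933/4991 ≈ 452.00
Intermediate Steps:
A = 81 (A = (-9)**2 = 81)
a = 301 (a = -23 + 4*81 = -23 + 324 = 301)
X = 1/4991 (X = 1/(4690 + 301) = 1/4991 ≈ 0.00020036)
X + 452 = 1/4991 + 452 = 2255933/4991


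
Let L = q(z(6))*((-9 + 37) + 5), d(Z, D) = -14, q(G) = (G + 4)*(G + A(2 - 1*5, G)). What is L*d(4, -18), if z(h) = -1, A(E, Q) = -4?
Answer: 6930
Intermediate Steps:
q(G) = (-4 + G)*(4 + G) (q(G) = (G + 4)*(G - 4) = (4 + G)*(-4 + G) = (-4 + G)*(4 + G))
L = -495 (L = (-16 + (-1)²)*((-9 + 37) + 5) = (-16 + 1)*(28 + 5) = -15*33 = -495)
L*d(4, -18) = -495*(-14) = 6930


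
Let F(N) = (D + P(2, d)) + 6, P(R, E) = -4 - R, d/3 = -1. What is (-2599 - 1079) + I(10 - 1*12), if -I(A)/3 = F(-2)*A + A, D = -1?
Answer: -3678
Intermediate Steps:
d = -3 (d = 3*(-1) = -3)
F(N) = -1 (F(N) = (-1 + (-4 - 1*2)) + 6 = (-1 + (-4 - 2)) + 6 = (-1 - 6) + 6 = -7 + 6 = -1)
I(A) = 0 (I(A) = -3*(-A + A) = -3*0 = 0)
(-2599 - 1079) + I(10 - 1*12) = (-2599 - 1079) + 0 = -3678 + 0 = -3678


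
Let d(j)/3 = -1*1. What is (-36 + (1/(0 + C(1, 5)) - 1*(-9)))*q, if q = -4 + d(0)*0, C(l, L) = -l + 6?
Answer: 536/5 ≈ 107.20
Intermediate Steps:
d(j) = -3 (d(j) = 3*(-1*1) = 3*(-1) = -3)
C(l, L) = 6 - l
q = -4 (q = -4 - 3*0 = -4 + 0 = -4)
(-36 + (1/(0 + C(1, 5)) - 1*(-9)))*q = (-36 + (1/(0 + (6 - 1*1)) - 1*(-9)))*(-4) = (-36 + (1/(0 + (6 - 1)) + 9))*(-4) = (-36 + (1/(0 + 5) + 9))*(-4) = (-36 + (1/5 + 9))*(-4) = (-36 + 46/5)*(-4) = -134/5*(-4) = 536/5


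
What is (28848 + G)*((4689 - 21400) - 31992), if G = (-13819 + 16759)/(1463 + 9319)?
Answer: -2524780371238/1797 ≈ -1.4050e+9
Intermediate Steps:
G = 490/1797 (G = 2940/10782 = 2940*(1/10782) = 490/1797 ≈ 0.27268)
(28848 + G)*((4689 - 21400) - 31992) = (28848 + 490/1797)*((4689 - 21400) - 31992) = 51840346*(-16711 - 31992)/1797 = (51840346/1797)*(-48703) = -2524780371238/1797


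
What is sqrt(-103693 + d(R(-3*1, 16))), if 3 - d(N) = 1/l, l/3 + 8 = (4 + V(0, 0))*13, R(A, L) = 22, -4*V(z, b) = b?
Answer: I*sqrt(451673673)/66 ≈ 322.01*I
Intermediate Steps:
V(z, b) = -b/4
l = 132 (l = -24 + 3*((4 - 1/4*0)*13) = -24 + 3*((4 + 0)*13) = -24 + 3*(4*13) = -24 + 3*52 = -24 + 156 = 132)
d(N) = 395/132 (d(N) = 3 - 1/132 = 395/132)
sqrt(-103693 + d(R(-3*1, 16))) = sqrt(-103693 + 395/132) = sqrt(-13687081/132) = I*sqrt(451673673)/66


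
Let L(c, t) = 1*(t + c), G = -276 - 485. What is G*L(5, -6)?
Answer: 761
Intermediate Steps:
G = -761
L(c, t) = c + t (L(c, t) = 1*(c + t) = c + t)
G*L(5, -6) = -761*(5 - 6) = -761*(-1) = 761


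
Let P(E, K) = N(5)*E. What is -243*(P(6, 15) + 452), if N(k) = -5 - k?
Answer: -95256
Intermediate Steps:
P(E, K) = -10*E (P(E, K) = (-5 - 1*5)*E = (-5 - 5)*E = -10*E)
-243*(P(6, 15) + 452) = -243*(-10*6 + 452) = -243*(-60 + 452) = -243*392 = -95256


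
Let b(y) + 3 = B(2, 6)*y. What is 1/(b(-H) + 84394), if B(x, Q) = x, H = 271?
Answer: 1/83849 ≈ 1.1926e-5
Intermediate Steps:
b(y) = -3 + 2*y
1/(b(-H) + 84394) = 1/((-3 + 2*(-1*271)) + 84394) = 1/((-3 + 2*(-271)) + 84394) = 1/((-3 - 542) + 84394) = 1/(-545 + 84394) = 1/83849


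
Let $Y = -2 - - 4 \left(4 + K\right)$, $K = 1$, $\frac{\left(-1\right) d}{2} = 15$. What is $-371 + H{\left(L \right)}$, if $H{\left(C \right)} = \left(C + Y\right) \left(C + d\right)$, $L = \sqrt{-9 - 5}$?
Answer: $-925 - 12 i \sqrt{14} \approx -925.0 - 44.9 i$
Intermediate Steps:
$d = -30$ ($d = \left(-2\right) 15 = -30$)
$L = i \sqrt{14}$ ($L = \sqrt{-14} = i \sqrt{14} \approx 3.7417 i$)
$Y = 18$ ($Y = -2 - - 4 \left(4 + 1\right) = -2 - \left(-4\right) 5 = -2 - -20 = -2 + 20 = 18$)
$H{\left(C \right)} = \left(-30 + C\right) \left(18 + C\right)$ ($H{\left(C \right)} = \left(C + 18\right) \left(C - 30\right) = \left(18 + C\right) \left(-30 + C\right) = \left(-30 + C\right) \left(18 + C\right)$)
$-371 + H{\left(L \right)} = -371 - \left(540 + 14 + 12 i \sqrt{14}\right) = -371 - \left(554 + 12 i \sqrt{14}\right) = -925 - 12 i \sqrt{14}$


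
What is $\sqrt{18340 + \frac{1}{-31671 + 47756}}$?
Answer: $\frac{\sqrt{4745057322585}}{16085} \approx 135.43$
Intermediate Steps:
$\sqrt{18340 + \frac{1}{-31671 + 47756}} = \sqrt{18340 + \frac{1}{16085}} = \sqrt{\frac{294998901}{16085}} = \frac{\sqrt{4745057322585}}{16085}$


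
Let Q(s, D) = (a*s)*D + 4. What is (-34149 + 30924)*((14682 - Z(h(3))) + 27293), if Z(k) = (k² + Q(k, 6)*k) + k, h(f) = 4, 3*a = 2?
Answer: -135046875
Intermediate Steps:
a = ⅔ (a = (⅓)*2 = ⅔ ≈ 0.66667)
Q(s, D) = 4 + 2*D*s/3 (Q(s, D) = (2*s/3)*D + 4 = 2*D*s/3 + 4 = 4 + 2*D*s/3)
Z(k) = k + k² + k*(4 + 4*k) (Z(k) = (k² + (4 + (⅔)*6*k)*k) + k = (k² + (4 + 4*k)*k) + k = (k² + k*(4 + 4*k)) + k = k + k² + k*(4 + 4*k))
(-34149 + 30924)*((14682 - Z(h(3))) + 27293) = (-34149 + 30924)*((14682 - 5*4*(1 + 4)) + 27293) = -3225*((14682 - 5*4*5) + 27293) = -3225*((14682 - 1*100) + 27293) = -3225*((14682 - 100) + 27293) = -3225*(14582 + 27293) = -3225*41875 = -135046875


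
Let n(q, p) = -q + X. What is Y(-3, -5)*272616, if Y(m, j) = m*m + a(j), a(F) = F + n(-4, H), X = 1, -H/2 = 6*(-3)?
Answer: 2453544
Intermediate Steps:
H = 36 (H = -12*(-3) = -2*(-18) = 36)
n(q, p) = 1 - q (n(q, p) = -q + 1 = 1 - q)
a(F) = 5 + F (a(F) = F + (1 - 1*(-4)) = F + (1 + 4) = F + 5 = 5 + F)
Y(m, j) = 5 + j + m² (Y(m, j) = m*m + (5 + j) = m² + (5 + j) = 5 + j + m²)
Y(-3, -5)*272616 = (5 - 5 + (-3)²)*272616 = (5 - 5 + 9)*272616 = 9*272616 = 2453544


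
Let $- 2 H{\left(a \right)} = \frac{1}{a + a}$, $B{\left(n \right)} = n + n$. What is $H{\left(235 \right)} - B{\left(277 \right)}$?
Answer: $- \frac{520761}{940} \approx -554.0$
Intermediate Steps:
$B{\left(n \right)} = 2 n$
$H{\left(a \right)} = - \frac{1}{4 a}$ ($H{\left(a \right)} = - \frac{1}{2 \left(a + a\right)} = - \frac{1}{2 \cdot 2 a} = - \frac{\frac{1}{2} \frac{1}{a}}{2} = - \frac{1}{4 a}$)
$H{\left(235 \right)} - B{\left(277 \right)} = - \frac{1}{4 \cdot 235} - 2 \cdot 277 = \left(- \frac{1}{4}\right) \frac{1}{235} - 554 = - \frac{1}{940} - 554 = - \frac{520761}{940}$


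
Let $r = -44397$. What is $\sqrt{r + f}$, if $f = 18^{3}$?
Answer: $3 i \sqrt{4285} \approx 196.38 i$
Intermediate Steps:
$f = 5832$
$\sqrt{r + f} = \sqrt{-44397 + 5832} = \sqrt{-38565} = 3 i \sqrt{4285}$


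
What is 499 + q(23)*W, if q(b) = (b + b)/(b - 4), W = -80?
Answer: 5801/19 ≈ 305.32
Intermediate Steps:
q(b) = 2*b/(-4 + b) (q(b) = (2*b)/(-4 + b) = 2*b/(-4 + b))
499 + q(23)*W = 499 + (2*23/(-4 + 23))*(-80) = 499 + (2*23/19)*(-80) = 499 + (2*23*(1/19))*(-80) = 499 + (46/19)*(-80) = 499 - 3680/19 = 5801/19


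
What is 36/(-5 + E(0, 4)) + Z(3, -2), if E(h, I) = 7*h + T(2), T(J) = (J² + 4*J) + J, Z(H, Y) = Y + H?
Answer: 5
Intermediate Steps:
Z(H, Y) = H + Y
T(J) = J² + 5*J
E(h, I) = 14 + 7*h (E(h, I) = 7*h + 2*(5 + 2) = 7*h + 2*7 = 7*h + 14 = 14 + 7*h)
36/(-5 + E(0, 4)) + Z(3, -2) = 36/(-5 + (14 + 7*0)) + (3 - 2) = 36/(-5 + (14 + 0)) + 1 = 36/(-5 + 14) + 1 = 36/9 + 1 = 36*(⅑) + 1 = 4 + 1 = 5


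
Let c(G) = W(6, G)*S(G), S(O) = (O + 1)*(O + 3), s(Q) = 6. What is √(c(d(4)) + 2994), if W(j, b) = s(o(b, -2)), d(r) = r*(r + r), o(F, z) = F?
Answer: 2*√2481 ≈ 99.619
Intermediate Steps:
d(r) = 2*r² (d(r) = r*(2*r) = 2*r²)
W(j, b) = 6
S(O) = (1 + O)*(3 + O)
c(G) = 18 + 6*G² + 24*G (c(G) = 6*(3 + G² + 4*G) = 18 + 6*G² + 24*G)
√(c(d(4)) + 2994) = √((18 + 6*(2*4²)² + 24*(2*4²)) + 2994) = √((18 + 6*(2*16)² + 24*(2*16)) + 2994) = √((18 + 6*32² + 24*32) + 2994) = √((18 + 6*1024 + 768) + 2994) = √((18 + 6144 + 768) + 2994) = √(6930 + 2994) = √9924 = 2*√2481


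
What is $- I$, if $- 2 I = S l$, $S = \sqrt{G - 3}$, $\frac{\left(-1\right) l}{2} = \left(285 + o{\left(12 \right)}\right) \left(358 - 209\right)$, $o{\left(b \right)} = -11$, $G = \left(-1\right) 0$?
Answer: $- 40826 i \sqrt{3} \approx - 70713.0 i$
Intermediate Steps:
$G = 0$
$l = -81652$ ($l = - 2 \left(285 - 11\right) \left(358 - 209\right) = - 2 \cdot 274 \cdot 149 = \left(-2\right) 40826 = -81652$)
$S = i \sqrt{3}$ ($S = \sqrt{0 - 3} = \sqrt{-3} = i \sqrt{3} \approx 1.732 i$)
$I = 40826 i \sqrt{3}$ ($I = - \frac{i \sqrt{3} \left(-81652\right)}{2} = - \frac{\left(-81652\right) i \sqrt{3}}{2} = 40826 i \sqrt{3} \approx 70713.0 i$)
$- I = - 40826 i \sqrt{3}$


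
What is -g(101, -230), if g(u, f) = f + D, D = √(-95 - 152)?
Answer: 230 - I*√247 ≈ 230.0 - 15.716*I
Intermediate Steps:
D = I*√247 (D = √(-247) = I*√247 ≈ 15.716*I)
g(u, f) = f + I*√247
-g(101, -230) = -(-230 + I*√247) = 230 - I*√247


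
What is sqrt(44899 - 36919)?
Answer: 2*sqrt(1995) ≈ 89.331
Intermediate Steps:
sqrt(44899 - 36919) = sqrt(7980) = 2*sqrt(1995)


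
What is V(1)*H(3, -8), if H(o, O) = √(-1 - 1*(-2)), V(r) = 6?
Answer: 6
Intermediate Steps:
H(o, O) = 1 (H(o, O) = √(-1 + 2) = √1 = 1)
V(1)*H(3, -8) = 6*1 = 6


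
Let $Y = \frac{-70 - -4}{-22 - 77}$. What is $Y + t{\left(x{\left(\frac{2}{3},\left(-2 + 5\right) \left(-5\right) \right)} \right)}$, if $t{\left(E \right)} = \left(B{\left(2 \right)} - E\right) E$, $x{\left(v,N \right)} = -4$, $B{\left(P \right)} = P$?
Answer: $- \frac{70}{3} \approx -23.333$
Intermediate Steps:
$Y = \frac{2}{3}$ ($Y = \frac{-70 + 4}{-99} = \left(-66\right) \left(- \frac{1}{99}\right) = \frac{2}{3} \approx 0.66667$)
$t{\left(E \right)} = E \left(2 - E\right)$ ($t{\left(E \right)} = \left(2 - E\right) E = E \left(2 - E\right)$)
$Y + t{\left(x{\left(\frac{2}{3},\left(-2 + 5\right) \left(-5\right) \right)} \right)} = \frac{2}{3} - 4 \left(2 - -4\right) = \frac{2}{3} - 4 \left(2 + 4\right) = \frac{2}{3} - 24 = - \frac{70}{3}$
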